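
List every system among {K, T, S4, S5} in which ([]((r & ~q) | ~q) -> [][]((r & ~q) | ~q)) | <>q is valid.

S4-tableau for the negation ~(([]((r & ~q) | ~q) -> [][]((r & ~q) | ~q)) | <>q):
1. ~(([]((r & ~q) | ~q) -> [][]((r & ~q) | ~q)) | <>q), 0
2. ~([]((r & ~q) | ~q) -> [][]((r & ~q) | ~q)), 0   [~|-rule on 1]
3. ~<>q, 0   [~|-rule on 1]
4. []((r & ~q) | ~q), 0   [~->-rule on 2]
5. ~[][]((r & ~q) | ~q), 0   [~->-rule on 2]
6. ~q, 0   [~<>-rule on 3 via 0R0]
7. (r & ~q) | ~q, 0   [[]-rule on 4 via 0R0]
8. r & ~q, 0   [|-rule on 7 (branches; this branch)]
9. r, 0   [&-rule on 8]
10. ~[]((r & ~q) | ~q), 1   [~[]-rule on 5: fresh world 1, 0R1]
11. ~q, 1   [~<>-rule on 3 via 0R1]
12. (r & ~q) | ~q, 1   [[]-rule on 4 via 0R1]
13. r & ~q, 1   [|-rule on 12 (branches; this branch)]
14. r, 1   [&-rule on 13]
15. ~((r & ~q) | ~q), 2   [~[]-rule on 10: fresh world 2, 1R2]
16. ~(r & ~q), 2   [~|-rule on 15]
17. q, 2   [~|-rule on 15]
18. ~q, 2   [~<>-rule on 3 via 0R2]
Accessibility: 0R0, 0R1, 0R2, 1R1, 1R2, 2R2
Branch closes: q and ~q both at 2.
Every branch closes (one shown): valid in S4, hence also in S5 (every theorem of S4 is a theorem of S5).
T-tableau for the negation ~(([]((r & ~q) | ~q) -> [][]((r & ~q) | ~q)) | <>q):
1. ~(([]((r & ~q) | ~q) -> [][]((r & ~q) | ~q)) | <>q), 0
2. ~([]((r & ~q) | ~q) -> [][]((r & ~q) | ~q)), 0   [~|-rule on 1]
3. ~<>q, 0   [~|-rule on 1]
4. []((r & ~q) | ~q), 0   [~->-rule on 2]
5. ~[][]((r & ~q) | ~q), 0   [~->-rule on 2]
6. ~q, 0   [~<>-rule on 3 via 0R0]
7. (r & ~q) | ~q, 0   [[]-rule on 4 via 0R0]
8. ~[]((r & ~q) | ~q), 1   [~[]-rule on 5: fresh world 1, 0R1]
9. ~q, 1   [~<>-rule on 3 via 0R1]
10. (r & ~q) | ~q, 1   [[]-rule on 4 via 0R1]
11. ~((r & ~q) | ~q), 2   [~[]-rule on 8: fresh world 2, 1R2]
12. ~(r & ~q), 2   [~|-rule on 11]
13. q, 2   [~|-rule on 11]
Accessibility: 0R0, 0R1, 1R1, 1R2, 2R2
Complete open branch: countermodel on a T-frame, so not valid in T, nor in K (the same frame is also a K-frame).

S4, S5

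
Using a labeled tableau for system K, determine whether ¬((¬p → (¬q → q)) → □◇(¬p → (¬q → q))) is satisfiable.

1. ¬((¬p → (¬q → q)) → □◇(¬p → (¬q → q))), 0
2. ¬p → (¬q → q), 0   [¬→-rule on 1]
3. ¬□◇(¬p → (¬q → q)), 0   [¬→-rule on 1]
4. ¬q → q, 0   [→-rule on 2 (branches; this branch)]
5. q, 0   [→-rule on 4 (branches; this branch)]
6. ¬◇(¬p → (¬q → q)), 1   [¬□-rule on 3: fresh world 1, 0R1]
Accessibility: 0R1

Satisfiable (open branch found)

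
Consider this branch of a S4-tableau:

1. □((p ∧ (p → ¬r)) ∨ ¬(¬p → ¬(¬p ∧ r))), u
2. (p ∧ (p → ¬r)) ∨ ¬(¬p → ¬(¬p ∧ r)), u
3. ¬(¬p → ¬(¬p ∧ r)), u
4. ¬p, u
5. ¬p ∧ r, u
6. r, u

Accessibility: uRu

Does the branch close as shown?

No world carries both an atom and its negation.

Not closed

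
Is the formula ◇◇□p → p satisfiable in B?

Satisfiable

1. ◇◇□p → p, w0
2. p, w0
Accessibility: w0Rw0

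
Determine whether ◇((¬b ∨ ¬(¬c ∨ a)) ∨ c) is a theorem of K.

Tableau for the negation ¬◇((¬b ∨ ¬(¬c ∨ a)) ∨ c):
1. ¬◇((¬b ∨ ¬(¬c ∨ a)) ∨ c), 0
The negation has an open branch (countermodel exists).

Not valid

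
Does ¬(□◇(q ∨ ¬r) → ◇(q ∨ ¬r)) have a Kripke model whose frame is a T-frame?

No, unsatisfiable

1. ¬(□◇(q ∨ ¬r) → ◇(q ∨ ¬r)), w0
2. □◇(q ∨ ¬r), w0   [¬→-rule on 1]
3. ¬◇(q ∨ ¬r), w0   [¬→-rule on 1]
4. ◇(q ∨ ¬r), w0   [□-rule on 2 via w0Rw0]
5. ¬(q ∨ ¬r), w0   [¬◇-rule on 3 via w0Rw0]
6. ¬q, w0   [¬∨-rule on 5]
7. r, w0   [¬∨-rule on 5]
8. q ∨ ¬r, w1   [◇-rule on 4: fresh world w1, w0Rw1]
9. ◇(q ∨ ¬r), w1   [□-rule on 2 via w0Rw1]
10. ¬(q ∨ ¬r), w1   [¬◇-rule on 3 via w0Rw1]
11. ¬q, w1   [¬∨-rule on 10]
12. r, w1   [¬∨-rule on 10]
13. ¬r, w1   [∨-rule on 8 (branches; this branch)]
Accessibility: w0Rw0, w0Rw1, w1Rw1
Branch closes: r and ¬r both at w1.
All branches of the tableau close; one closing branch shown above.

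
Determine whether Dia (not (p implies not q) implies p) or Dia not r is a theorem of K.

Invalid (countermodel exists)

Tableau for the negation not (Dia (not (p implies not q) implies p) or Dia not r):
1. not (Dia (not (p implies not q) implies p) or Dia not r), w0
2. not Dia (not (p implies not q) implies p), w0
3. not Dia not r, w0
The negation has an open branch (countermodel exists).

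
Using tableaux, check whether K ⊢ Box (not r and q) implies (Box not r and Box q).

Yes, valid

Tableau for the negation not (Box (not r and q) implies (Box not r and Box q)):
1. not (Box (not r and q) implies (Box not r and Box q)), u
2. Box (not r and q), u
3. not (Box not r and Box q), u
4. not Box q, u
5. not q, v
6. not r and q, v
7. not r, v
8. q, v
Accessibility: uRv
Branch closes: q and not q both at v.
All branches of the negation close; one closing branch shown above.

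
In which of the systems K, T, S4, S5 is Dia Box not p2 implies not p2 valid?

S5

S4-tableau for the negation not (Dia Box not p2 implies not p2):
1. not (Dia Box not p2 implies not p2), u
2. Dia Box not p2, u
3. p2, u
4. Box not p2, v
5. not p2, v
Accessibility: uRu, uRv, vRv
Complete open branch: countermodel on an S4-frame, so not valid in S4, nor in K, T (the same frame is also a K-frame and a T-frame).
S5-tableau for the negation not (Dia Box not p2 implies not p2):
1. not (Dia Box not p2 implies not p2), u
2. Dia Box not p2, u
3. p2, u
4. Box not p2, v
5. not p2, u
Accessibility: uRu, uRv, vRu, vRv
Branch closes: p2 and not p2 both at u.
Every branch closes (one shown): valid in S5.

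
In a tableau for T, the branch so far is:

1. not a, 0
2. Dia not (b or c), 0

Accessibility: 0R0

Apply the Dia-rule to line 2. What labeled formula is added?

a fresh world 1 with 0R1, and not (b or c) at 1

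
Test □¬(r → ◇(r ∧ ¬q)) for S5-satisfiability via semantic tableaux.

1. □¬(r → ◇(r ∧ ¬q)), u
2. ¬(r → ◇(r ∧ ¬q)), u
3. r, u
4. ¬◇(r ∧ ¬q), u
5. ¬(r ∧ ¬q), u
6. q, u
Accessibility: uRu

Satisfiable (open branch found)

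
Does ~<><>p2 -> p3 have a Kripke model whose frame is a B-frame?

Satisfiable (open branch found)

1. ~<><>p2 -> p3, u
2. p3, u
Accessibility: uRu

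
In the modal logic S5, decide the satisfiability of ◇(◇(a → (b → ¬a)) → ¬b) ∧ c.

1. ◇(◇(a → (b → ¬a)) → ¬b) ∧ c, u
2. ◇(◇(a → (b → ¬a)) → ¬b), u
3. c, u
4. ◇(a → (b → ¬a)) → ¬b, v
5. ¬b, v
Accessibility: uRu, uRv, vRu, vRv

Satisfiable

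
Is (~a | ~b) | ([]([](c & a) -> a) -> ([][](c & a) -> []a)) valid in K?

Yes, valid

Tableau for the negation ~((~a | ~b) | ([]([](c & a) -> a) -> ([][](c & a) -> []a))):
1. ~((~a | ~b) | ([]([](c & a) -> a) -> ([][](c & a) -> []a))), w0
2. ~(~a | ~b), w0   [~|-rule on 1]
3. ~([]([](c & a) -> a) -> ([][](c & a) -> []a)), w0   [~|-rule on 1]
4. a, w0   [~|-rule on 2]
5. b, w0   [~|-rule on 2]
6. []([](c & a) -> a), w0   [~->-rule on 3]
7. ~([][](c & a) -> []a), w0   [~->-rule on 3]
8. [][](c & a), w0   [~->-rule on 7]
9. ~[]a, w0   [~->-rule on 7]
10. ~a, w1   [~[]-rule on 9: fresh world w1, w0Rw1]
11. [](c & a) -> a, w1   [[]-rule on 6 via w0Rw1]
12. [](c & a), w1   [[]-rule on 8 via w0Rw1]
13. ~[](c & a), w1   [->-rule on 11 (branches; this branch)]
14. ~(c & a), w2   [~[]-rule on 13: fresh world w2, w1Rw2]
15. c & a, w2   [[]-rule on 12 via w1Rw2]
16. c, w2   [&-rule on 15]
17. a, w2   [&-rule on 15]
18. ~a, w2   [~&-rule on 14 (branches; this branch)]
Accessibility: w0Rw1, w1Rw2
Branch closes: a and ~a both at w2.
All branches of the negation close; one closing branch shown above.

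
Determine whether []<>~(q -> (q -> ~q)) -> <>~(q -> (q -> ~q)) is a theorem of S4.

Tableau for the negation ~([]<>~(q -> (q -> ~q)) -> <>~(q -> (q -> ~q))):
1. ~([]<>~(q -> (q -> ~q)) -> <>~(q -> (q -> ~q))), w0
2. []<>~(q -> (q -> ~q)), w0
3. ~<>~(q -> (q -> ~q)), w0
4. <>~(q -> (q -> ~q)), w0
5. q -> (q -> ~q), w0
6. q -> ~q, w0
7. ~q, w0
8. ~(q -> (q -> ~q)), w1
9. q, w1
10. ~(q -> ~q), w1
11. <>~(q -> (q -> ~q)), w1
12. q -> (q -> ~q), w1
13. q -> ~q, w1
14. ~q, w1
Accessibility: w0Rw0, w0Rw1, w1Rw1
Branch closes: q and ~q both at w1.
All branches of the negation close; one closing branch shown above.

Valid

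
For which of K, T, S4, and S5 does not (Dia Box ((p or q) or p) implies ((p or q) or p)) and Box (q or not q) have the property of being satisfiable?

S4-tableau for the formula:
1. not (Dia Box ((p or q) or p) implies ((p or q) or p)) and Box (q or not q), 0
2. not (Dia Box ((p or q) or p) implies ((p or q) or p)), 0
3. Box (q or not q), 0
4. Dia Box ((p or q) or p), 0
5. not ((p or q) or p), 0
6. not (p or q), 0
7. not p, 0
8. not q, 0
9. q or not q, 0
10. Box ((p or q) or p), 1
11. q or not q, 1
12. (p or q) or p, 1
13. not q, 1
14. p, 1
Accessibility: 0R0, 0R1, 1R1
Complete open branch: satisfiable in S4, hence also in K, T (this S4-model is also a K-model and a T-model).
S5-tableau for the formula:
1. not (Dia Box ((p or q) or p) implies ((p or q) or p)) and Box (q or not q), 0
2. not (Dia Box ((p or q) or p) implies ((p or q) or p)), 0
3. Box (q or not q), 0
4. Dia Box ((p or q) or p), 0
5. not ((p or q) or p), 0
6. not (p or q), 0
7. not p, 0
8. not q, 0
9. q or not q, 0
10. Box ((p or q) or p), 1
11. q or not q, 1
12. (p or q) or p, 0
13. (p or q) or p, 1
14. not q, 1
15. p or q, 0
16. p, 1
17. q, 0
Accessibility: 0R0, 0R1, 1R0, 1R1
Branch closes: q and not q both at 0.
Every branch closes (one shown): unsatisfiable in S5.

K, T, S4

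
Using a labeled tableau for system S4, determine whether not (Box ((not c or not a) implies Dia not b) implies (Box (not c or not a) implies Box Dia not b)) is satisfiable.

1. not (Box ((not c or not a) implies Dia not b) implies (Box (not c or not a) implies Box Dia not b)), 0
2. Box ((not c or not a) implies Dia not b), 0   [neg-implies-rule on 1]
3. not (Box (not c or not a) implies Box Dia not b), 0   [neg-implies-rule on 1]
4. Box (not c or not a), 0   [neg-implies-rule on 3]
5. not Box Dia not b, 0   [neg-implies-rule on 3]
6. (not c or not a) implies Dia not b, 0   [Box-rule on 2 via 0R0]
7. not c or not a, 0   [Box-rule on 4 via 0R0]
8. Dia not b, 0   [implies-rule on 6 (branches; this branch)]
9. not a, 0   [or-rule on 7 (branches; this branch)]
10. not Dia not b, 1   [neg-Box-rule on 5: fresh world 1, 0R1]
11. (not c or not a) implies Dia not b, 1   [Box-rule on 2 via 0R1]
12. not c or not a, 1   [Box-rule on 4 via 0R1]
13. b, 1   [neg-Dia-rule on 10 via 1R1]
14. Dia not b, 1   [implies-rule on 11 (branches; this branch)]
15. not a, 1   [or-rule on 12 (branches; this branch)]
16. not b, 2   [Dia-rule on 8: fresh world 2, 0R2]
17. (not c or not a) implies Dia not b, 2   [Box-rule on 2 via 0R2]
18. not c or not a, 2   [Box-rule on 4 via 0R2]
19. Dia not b, 2   [implies-rule on 17 (branches; this branch)]
20. not a, 2   [or-rule on 18 (branches; this branch)]
21. not b, 3   [Dia-rule on 14: fresh world 3, 1R3]
22. (not c or not a) implies Dia not b, 3   [Box-rule on 2 via 0R3]
23. not c or not a, 3   [Box-rule on 4 via 0R3]
24. b, 3   [neg-Dia-rule on 10 via 1R3]
Accessibility: 0R0, 0R1, 0R2, 0R3, 1R1, 1R3, 2R2, 3R3
Branch closes: b and not b both at 3.
Every branch closes; the branch above is one of them.

Unsatisfiable (every branch closes)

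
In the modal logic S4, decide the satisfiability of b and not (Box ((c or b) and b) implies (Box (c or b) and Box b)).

Unsatisfiable

1. b and not (Box ((c or b) and b) implies (Box (c or b) and Box b)), u
2. b, u   [and-rule on 1]
3. not (Box ((c or b) and b) implies (Box (c or b) and Box b)), u   [and-rule on 1]
4. Box ((c or b) and b), u   [neg-implies-rule on 3]
5. not (Box (c or b) and Box b), u   [neg-implies-rule on 3]
6. (c or b) and b, u   [Box-rule on 4 via uRu]
7. c or b, u   [and-rule on 6]
8. not Box (c or b), u   [neg-and-rule on 5 (branches; this branch)]
9. not (c or b), v   [neg-Box-rule on 8: fresh world v, uRv]
10. not c, v   [neg-or-rule on 9]
11. not b, v   [neg-or-rule on 9]
12. (c or b) and b, v   [Box-rule on 4 via uRv]
13. c or b, v   [and-rule on 12]
14. b, v   [and-rule on 12]
Accessibility: uRu, uRv, vRv
Branch closes: b and not b both at v.
Every branch closes; the branch above is one of them.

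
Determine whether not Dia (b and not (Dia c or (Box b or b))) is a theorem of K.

Valid in K

Tableau for the negation Dia (b and not (Dia c or (Box b or b))):
1. Dia (b and not (Dia c or (Box b or b))), 0
2. b and not (Dia c or (Box b or b)), 1
3. b, 1
4. not (Dia c or (Box b or b)), 1
5. not Dia c, 1
6. not (Box b or b), 1
7. not Box b, 1
8. not b, 1
Accessibility: 0R1
Branch closes: b and not b both at 1.
All branches of the negation close; one closing branch shown above.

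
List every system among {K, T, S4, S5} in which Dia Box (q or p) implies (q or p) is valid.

S4-tableau for the negation not (Dia Box (q or p) implies (q or p)):
1. not (Dia Box (q or p) implies (q or p)), w0
2. Dia Box (q or p), w0
3. not (q or p), w0
4. not q, w0
5. not p, w0
6. Box (q or p), w1
7. q or p, w1
8. p, w1
Accessibility: w0Rw0, w0Rw1, w1Rw1
Complete open branch: countermodel on an S4-frame, so not valid in S4, nor in K, T (the same frame is also a K-frame and a T-frame).
S5-tableau for the negation not (Dia Box (q or p) implies (q or p)):
1. not (Dia Box (q or p) implies (q or p)), w0
2. Dia Box (q or p), w0
3. not (q or p), w0
4. not q, w0
5. not p, w0
6. Box (q or p), w1
7. q or p, w0
8. q or p, w1
9. p, w0
Accessibility: w0Rw0, w0Rw1, w1Rw0, w1Rw1
Branch closes: p and not p both at w0.
Every branch closes (one shown): valid in S5.

S5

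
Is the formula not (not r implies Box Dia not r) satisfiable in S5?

1. not (not r implies Box Dia not r), u
2. not r, u   [neg-implies-rule on 1]
3. not Box Dia not r, u   [neg-implies-rule on 1]
4. not Dia not r, v   [neg-Box-rule on 3: fresh world v, uRv]
5. r, u   [neg-Dia-rule on 4 via vRu]
Accessibility: uRu, uRv, vRu, vRv
Branch closes: r and not r both at u.
(One branch shown.) All branches close.

No, unsatisfiable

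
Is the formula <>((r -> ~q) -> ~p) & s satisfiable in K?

Satisfiable

1. <>((r -> ~q) -> ~p) & s, 0
2. <>((r -> ~q) -> ~p), 0   [&-rule on 1]
3. s, 0   [&-rule on 1]
4. (r -> ~q) -> ~p, 1   [<>-rule on 2: fresh world 1, 0R1]
5. ~p, 1   [->-rule on 4 (branches; this branch)]
Accessibility: 0R1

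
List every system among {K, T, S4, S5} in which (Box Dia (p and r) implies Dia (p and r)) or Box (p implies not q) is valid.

K-tableau for the negation not ((Box Dia (p and r) implies Dia (p and r)) or Box (p implies not q)):
1. not ((Box Dia (p and r) implies Dia (p and r)) or Box (p implies not q)), 0
2. not (Box Dia (p and r) implies Dia (p and r)), 0
3. not Box (p implies not q), 0
4. Box Dia (p and r), 0
5. not Dia (p and r), 0
6. not (p implies not q), 1
7. p, 1
8. q, 1
9. Dia (p and r), 1
10. not (p and r), 1
11. not r, 1
12. p and r, 2
13. p, 2
14. r, 2
Accessibility: 0R1, 1R2
Complete open branch: countermodel on a K-frame, so not valid in K.
T-tableau for the negation not ((Box Dia (p and r) implies Dia (p and r)) or Box (p implies not q)):
1. not ((Box Dia (p and r) implies Dia (p and r)) or Box (p implies not q)), 0
2. not (Box Dia (p and r) implies Dia (p and r)), 0
3. not Box (p implies not q), 0
4. Box Dia (p and r), 0
5. not Dia (p and r), 0
6. Dia (p and r), 0
7. not (p and r), 0
8. not r, 0
9. not (p implies not q), 1
10. p, 1
11. q, 1
12. Dia (p and r), 1
13. not (p and r), 1
14. not r, 1
15. p and r, 2
16. p, 2
17. r, 2
18. Dia (p and r), 2
19. not (p and r), 2
20. not r, 2
Accessibility: 0R0, 0R1, 0R2, 1R1, 2R2
Branch closes: r and not r both at 2.
Every branch closes (one shown): valid in T, hence also in S4, S5 (every theorem of T is a theorem of S4 and S5).

T, S4, S5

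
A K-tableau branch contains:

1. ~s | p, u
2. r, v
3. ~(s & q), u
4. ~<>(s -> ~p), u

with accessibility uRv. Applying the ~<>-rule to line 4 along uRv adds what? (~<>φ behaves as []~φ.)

~<>φ behaves as []~φ: propagate the negated body to each accessible world.

~(s -> ~p), v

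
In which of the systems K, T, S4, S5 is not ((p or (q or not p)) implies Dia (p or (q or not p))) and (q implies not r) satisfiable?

K

K-tableau for the formula:
1. not ((p or (q or not p)) implies Dia (p or (q or not p))) and (q implies not r), w0
2. not ((p or (q or not p)) implies Dia (p or (q or not p))), w0
3. q implies not r, w0
4. p or (q or not p), w0
5. not Dia (p or (q or not p)), w0
6. not r, w0
7. q or not p, w0
8. not p, w0
Complete open branch: satisfiable in K.
T-tableau for the formula:
1. not ((p or (q or not p)) implies Dia (p or (q or not p))) and (q implies not r), w0
2. not ((p or (q or not p)) implies Dia (p or (q or not p))), w0
3. q implies not r, w0
4. p or (q or not p), w0
5. not Dia (p or (q or not p)), w0
6. not (p or (q or not p)), w0
7. not p, w0
8. not (q or not p), w0
9. not q, w0
10. p, w0
Accessibility: w0Rw0
Branch closes: p and not p both at w0.
Every branch closes (one shown): unsatisfiable in T, hence also in S4, S5 (every S4/S5-frame is a T-frame).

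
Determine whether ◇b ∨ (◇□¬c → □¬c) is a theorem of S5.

Tableau for the negation ¬(◇b ∨ (◇□¬c → □¬c)):
1. ¬(◇b ∨ (◇□¬c → □¬c)), w0
2. ¬◇b, w0
3. ¬(◇□¬c → □¬c), w0
4. ◇□¬c, w0
5. ¬□¬c, w0
6. ¬b, w0
7. □¬c, w1
8. ¬b, w1
9. ¬c, w0
10. ¬c, w1
11. c, w2
12. ¬b, w2
13. ¬c, w2
Accessibility: w0Rw0, w0Rw1, w0Rw2, w1Rw0, w1Rw1, w1Rw2, w2Rw0, w2Rw1, w2Rw2
Branch closes: c and ¬c both at w2.
All branches of the negation close; one closing branch shown above.

Valid in S5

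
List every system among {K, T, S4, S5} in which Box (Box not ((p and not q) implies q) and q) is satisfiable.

K

T-tableau for the formula:
1. Box (Box not ((p and not q) implies q) and q), w0
2. Box not ((p and not q) implies q) and q, w0
3. Box not ((p and not q) implies q), w0
4. q, w0
5. not ((p and not q) implies q), w0
6. p and not q, w0
7. not q, w0
Accessibility: w0Rw0
Branch closes: q and not q both at w0.
Every branch closes (one shown): unsatisfiable in T, hence also in S4, S5 (every S4/S5-frame is a T-frame).
K-tableau for the formula:
1. Box (Box not ((p and not q) implies q) and q), w0
Complete open branch: satisfiable in K.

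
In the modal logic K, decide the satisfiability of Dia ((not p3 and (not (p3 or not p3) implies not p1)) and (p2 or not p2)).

Satisfiable (open branch found)

1. Dia ((not p3 and (not (p3 or not p3) implies not p1)) and (p2 or not p2)), 0
2. (not p3 and (not (p3 or not p3) implies not p1)) and (p2 or not p2), 1
3. not p3 and (not (p3 or not p3) implies not p1), 1
4. p2 or not p2, 1
5. not p3, 1
6. not (p3 or not p3) implies not p1, 1
7. not p2, 1
8. not p1, 1
Accessibility: 0R1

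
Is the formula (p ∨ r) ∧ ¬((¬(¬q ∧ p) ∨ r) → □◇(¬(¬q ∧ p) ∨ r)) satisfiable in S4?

1. (p ∨ r) ∧ ¬((¬(¬q ∧ p) ∨ r) → □◇(¬(¬q ∧ p) ∨ r)), w0
2. p ∨ r, w0   [∧-rule on 1]
3. ¬((¬(¬q ∧ p) ∨ r) → □◇(¬(¬q ∧ p) ∨ r)), w0   [∧-rule on 1]
4. ¬(¬q ∧ p) ∨ r, w0   [¬→-rule on 3]
5. ¬□◇(¬(¬q ∧ p) ∨ r), w0   [¬→-rule on 3]
6. r, w0   [∨-rule on 2 (branches; this branch)]
7. ¬◇(¬(¬q ∧ p) ∨ r), w1   [¬□-rule on 5: fresh world w1, w0Rw1]
8. ¬(¬(¬q ∧ p) ∨ r), w1   [¬◇-rule on 7 via w1Rw1]
9. ¬q ∧ p, w1   [¬∨-rule on 8]
10. ¬r, w1   [¬∨-rule on 8]
11. ¬q, w1   [∧-rule on 9]
12. p, w1   [∧-rule on 9]
Accessibility: w0Rw0, w0Rw1, w1Rw1

Satisfiable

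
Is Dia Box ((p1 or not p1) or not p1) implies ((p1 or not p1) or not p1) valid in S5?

Tableau for the negation not (Dia Box ((p1 or not p1) or not p1) implies ((p1 or not p1) or not p1)):
1. not (Dia Box ((p1 or not p1) or not p1) implies ((p1 or not p1) or not p1)), u
2. Dia Box ((p1 or not p1) or not p1), u   [neg-implies-rule on 1]
3. not ((p1 or not p1) or not p1), u   [neg-implies-rule on 1]
4. not (p1 or not p1), u   [neg-or-rule on 3]
5. p1, u   [neg-or-rule on 3]
6. not p1, u   [neg-or-rule on 4]
Accessibility: uRu
Branch closes: p1 and not p1 both at u.
All branches of the negation close; one closing branch shown above.

Valid in S5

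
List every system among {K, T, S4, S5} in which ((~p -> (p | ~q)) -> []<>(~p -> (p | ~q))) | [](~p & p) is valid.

S5

S5-tableau for the negation ~(((~p -> (p | ~q)) -> []<>(~p -> (p | ~q))) | [](~p & p)):
1. ~(((~p -> (p | ~q)) -> []<>(~p -> (p | ~q))) | [](~p & p)), w0
2. ~((~p -> (p | ~q)) -> []<>(~p -> (p | ~q))), w0
3. ~[](~p & p), w0
4. ~p -> (p | ~q), w0
5. ~[]<>(~p -> (p | ~q)), w0
6. p | ~q, w0
7. ~q, w0
8. ~(~p & p), w1
9. ~p, w1
10. ~<>(~p -> (p | ~q)), w2
11. ~(~p -> (p | ~q)), w0
12. ~p, w0
13. ~(p | ~q), w0
14. q, w0
Accessibility: w0Rw0, w0Rw1, w0Rw2, w1Rw0, w1Rw1, w1Rw2, w2Rw0, w2Rw1, w2Rw2
Branch closes: q and ~q both at w0.
Every branch closes (one shown): valid in S5.
S4-tableau for the negation ~(((~p -> (p | ~q)) -> []<>(~p -> (p | ~q))) | [](~p & p)):
1. ~(((~p -> (p | ~q)) -> []<>(~p -> (p | ~q))) | [](~p & p)), w0
2. ~((~p -> (p | ~q)) -> []<>(~p -> (p | ~q))), w0
3. ~[](~p & p), w0
4. ~p -> (p | ~q), w0
5. ~[]<>(~p -> (p | ~q)), w0
6. p | ~q, w0
7. ~q, w0
8. ~(~p & p), w1
9. ~p, w1
10. ~<>(~p -> (p | ~q)), w2
11. ~(~p -> (p | ~q)), w2
12. ~p, w2
13. ~(p | ~q), w2
14. q, w2
Accessibility: w0Rw0, w0Rw1, w0Rw2, w1Rw1, w2Rw2
Complete open branch: countermodel on an S4-frame, so not valid in S4, nor in K, T (the same frame is also a K-frame and a T-frame).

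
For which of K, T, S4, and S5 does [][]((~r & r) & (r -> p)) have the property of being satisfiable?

K-tableau for the formula:
1. [][]((~r & r) & (r -> p)), 0
Complete open branch: satisfiable in K.
T-tableau for the formula:
1. [][]((~r & r) & (r -> p)), 0
2. []((~r & r) & (r -> p)), 0
3. (~r & r) & (r -> p), 0
4. ~r & r, 0
5. r -> p, 0
6. ~r, 0
7. r, 0
Accessibility: 0R0
Branch closes: r and ~r both at 0.
Every branch closes (one shown): unsatisfiable in T, hence also in S4, S5 (every S4/S5-frame is a T-frame).

K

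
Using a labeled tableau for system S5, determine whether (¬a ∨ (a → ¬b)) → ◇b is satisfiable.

1. (¬a ∨ (a → ¬b)) → ◇b, w0
2. ◇b, w0
3. b, w1
Accessibility: w0Rw0, w0Rw1, w1Rw0, w1Rw1

Satisfiable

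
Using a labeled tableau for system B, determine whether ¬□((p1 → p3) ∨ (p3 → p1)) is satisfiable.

Unsatisfiable

1. ¬□((p1 → p3) ∨ (p3 → p1)), w0
2. ¬((p1 → p3) ∨ (p3 → p1)), w1   [¬□-rule on 1: fresh world w1, w0Rw1]
3. ¬(p1 → p3), w1   [¬∨-rule on 2]
4. ¬(p3 → p1), w1   [¬∨-rule on 2]
5. p1, w1   [¬→-rule on 3]
6. ¬p3, w1   [¬→-rule on 3]
7. p3, w1   [¬→-rule on 4]
8. ¬p1, w1   [¬→-rule on 4]
Accessibility: w0Rw0, w0Rw1, w1Rw0, w1Rw1
Branch closes: p3 and ¬p3 both at w1.
(One branch shown.) All branches close.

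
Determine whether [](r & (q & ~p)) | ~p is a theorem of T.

No, not valid

Tableau for the negation ~([](r & (q & ~p)) | ~p):
1. ~([](r & (q & ~p)) | ~p), w0
2. ~[](r & (q & ~p)), w0
3. p, w0
4. ~(r & (q & ~p)), w1
5. ~(q & ~p), w1
6. p, w1
Accessibility: w0Rw0, w0Rw1, w1Rw1
The negation has an open branch (countermodel exists).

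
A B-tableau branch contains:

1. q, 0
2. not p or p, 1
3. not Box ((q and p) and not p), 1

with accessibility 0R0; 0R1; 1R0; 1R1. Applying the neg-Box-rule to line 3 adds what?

a fresh world 2 with 1R2, and not ((q and p) and not p) at 2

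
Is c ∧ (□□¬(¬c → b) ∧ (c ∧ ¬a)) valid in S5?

No, not valid

Tableau for the negation ¬(c ∧ (□□¬(¬c → b) ∧ (c ∧ ¬a))):
1. ¬(c ∧ (□□¬(¬c → b) ∧ (c ∧ ¬a))), u
2. ¬(□□¬(¬c → b) ∧ (c ∧ ¬a)), u   [¬∧-rule on 1 (branches; this branch)]
3. ¬(c ∧ ¬a), u   [¬∧-rule on 2 (branches; this branch)]
4. a, u   [¬∧-rule on 3 (branches; this branch)]
Accessibility: uRu
The negation has an open branch (countermodel exists).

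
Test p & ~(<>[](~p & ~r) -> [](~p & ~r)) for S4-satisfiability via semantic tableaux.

1. p & ~(<>[](~p & ~r) -> [](~p & ~r)), w0
2. p, w0   [&-rule on 1]
3. ~(<>[](~p & ~r) -> [](~p & ~r)), w0   [&-rule on 1]
4. <>[](~p & ~r), w0   [~->-rule on 3]
5. ~[](~p & ~r), w0   [~->-rule on 3]
6. [](~p & ~r), w1   [<>-rule on 4: fresh world w1, w0Rw1]
7. ~p & ~r, w1   [[]-rule on 6 via w1Rw1]
8. ~p, w1   [&-rule on 7]
9. ~r, w1   [&-rule on 7]
10. ~(~p & ~r), w2   [~[]-rule on 5: fresh world w2, w0Rw2]
11. r, w2   [~&-rule on 10 (branches; this branch)]
Accessibility: w0Rw0, w0Rw1, w0Rw2, w1Rw1, w2Rw2

Satisfiable (open branch found)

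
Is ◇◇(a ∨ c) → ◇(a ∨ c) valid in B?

No, not valid

Tableau for the negation ¬(◇◇(a ∨ c) → ◇(a ∨ c)):
1. ¬(◇◇(a ∨ c) → ◇(a ∨ c)), u
2. ◇◇(a ∨ c), u   [¬→-rule on 1]
3. ¬◇(a ∨ c), u   [¬→-rule on 1]
4. ¬(a ∨ c), u   [¬◇-rule on 3 via uRu]
5. ¬a, u   [¬∨-rule on 4]
6. ¬c, u   [¬∨-rule on 4]
7. ◇(a ∨ c), v   [◇-rule on 2: fresh world v, uRv]
8. ¬(a ∨ c), v   [¬◇-rule on 3 via uRv]
9. ¬a, v   [¬∨-rule on 8]
10. ¬c, v   [¬∨-rule on 8]
11. a ∨ c, w   [◇-rule on 7: fresh world w, vRw]
12. c, w   [∨-rule on 11 (branches; this branch)]
Accessibility: uRu, uRv, vRu, vRv, vRw, wRv, wRw
The negation has an open branch (countermodel exists).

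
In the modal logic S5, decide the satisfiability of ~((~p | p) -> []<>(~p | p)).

No, unsatisfiable

1. ~((~p | p) -> []<>(~p | p)), 0
2. ~p | p, 0
3. ~[]<>(~p | p), 0
4. p, 0
5. ~<>(~p | p), 1
6. ~(~p | p), 0
7. ~p, 0
Accessibility: 0R0, 0R1, 1R0, 1R1
Branch closes: p and ~p both at 0.
Every branch closes; the branch above is one of them.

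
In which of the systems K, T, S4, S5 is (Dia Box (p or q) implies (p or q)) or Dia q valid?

S5

S5-tableau for the negation not ((Dia Box (p or q) implies (p or q)) or Dia q):
1. not ((Dia Box (p or q) implies (p or q)) or Dia q), u
2. not (Dia Box (p or q) implies (p or q)), u
3. not Dia q, u
4. Dia Box (p or q), u
5. not (p or q), u
6. not p, u
7. not q, u
8. Box (p or q), v
9. not q, v
10. p or q, u
11. p or q, v
12. q, u
Accessibility: uRu, uRv, vRu, vRv
Branch closes: q and not q both at u.
Every branch closes (one shown): valid in S5.
S4-tableau for the negation not ((Dia Box (p or q) implies (p or q)) or Dia q):
1. not ((Dia Box (p or q) implies (p or q)) or Dia q), u
2. not (Dia Box (p or q) implies (p or q)), u
3. not Dia q, u
4. Dia Box (p or q), u
5. not (p or q), u
6. not p, u
7. not q, u
8. Box (p or q), v
9. not q, v
10. p or q, v
11. p, v
Accessibility: uRu, uRv, vRv
Complete open branch: countermodel on an S4-frame, so not valid in S4, nor in K, T (the same frame is also a K-frame and a T-frame).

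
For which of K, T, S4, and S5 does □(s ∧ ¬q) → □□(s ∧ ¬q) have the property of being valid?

S4-tableau for the negation ¬(□(s ∧ ¬q) → □□(s ∧ ¬q)):
1. ¬(□(s ∧ ¬q) → □□(s ∧ ¬q)), w0
2. □(s ∧ ¬q), w0
3. ¬□□(s ∧ ¬q), w0
4. s ∧ ¬q, w0
5. s, w0
6. ¬q, w0
7. ¬□(s ∧ ¬q), w1
8. s ∧ ¬q, w1
9. s, w1
10. ¬q, w1
11. ¬(s ∧ ¬q), w2
12. s ∧ ¬q, w2
13. s, w2
14. ¬q, w2
15. q, w2
Accessibility: w0Rw0, w0Rw1, w0Rw2, w1Rw1, w1Rw2, w2Rw2
Branch closes: q and ¬q both at w2.
Every branch closes (one shown): valid in S4, hence also in S5 (every theorem of S4 is a theorem of S5).
T-tableau for the negation ¬(□(s ∧ ¬q) → □□(s ∧ ¬q)):
1. ¬(□(s ∧ ¬q) → □□(s ∧ ¬q)), w0
2. □(s ∧ ¬q), w0
3. ¬□□(s ∧ ¬q), w0
4. s ∧ ¬q, w0
5. s, w0
6. ¬q, w0
7. ¬□(s ∧ ¬q), w1
8. s ∧ ¬q, w1
9. s, w1
10. ¬q, w1
11. ¬(s ∧ ¬q), w2
12. q, w2
Accessibility: w0Rw0, w0Rw1, w1Rw1, w1Rw2, w2Rw2
Complete open branch: countermodel on a T-frame, so not valid in T, nor in K (the same frame is also a K-frame).

S4, S5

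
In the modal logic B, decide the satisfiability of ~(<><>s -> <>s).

1. ~(<><>s -> <>s), 0
2. <><>s, 0
3. ~<>s, 0
4. ~s, 0
5. <>s, 1
6. ~s, 1
7. s, 2
Accessibility: 0R0, 0R1, 1R0, 1R1, 1R2, 2R1, 2R2

Yes, satisfiable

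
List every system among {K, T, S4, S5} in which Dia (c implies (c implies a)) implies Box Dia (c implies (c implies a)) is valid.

S5

S5-tableau for the negation not (Dia (c implies (c implies a)) implies Box Dia (c implies (c implies a))):
1. not (Dia (c implies (c implies a)) implies Box Dia (c implies (c implies a))), u
2. Dia (c implies (c implies a)), u
3. not Box Dia (c implies (c implies a)), u
4. c implies (c implies a), v
5. c implies a, v
6. a, v
7. not Dia (c implies (c implies a)), w
8. not (c implies (c implies a)), u
9. c, u
10. not (c implies a), u
11. not a, u
12. not (c implies (c implies a)), v
13. c, v
14. not (c implies a), v
15. not a, v
Accessibility: uRu, uRv, uRw, vRu, vRv, vRw, wRu, wRv, wRw
Branch closes: a and not a both at v.
Every branch closes (one shown): valid in S5.
S4-tableau for the negation not (Dia (c implies (c implies a)) implies Box Dia (c implies (c implies a))):
1. not (Dia (c implies (c implies a)) implies Box Dia (c implies (c implies a))), u
2. Dia (c implies (c implies a)), u
3. not Box Dia (c implies (c implies a)), u
4. c implies (c implies a), v
5. c implies a, v
6. a, v
7. not Dia (c implies (c implies a)), w
8. not (c implies (c implies a)), w
9. c, w
10. not (c implies a), w
11. not a, w
Accessibility: uRu, uRv, uRw, vRv, wRw
Complete open branch: countermodel on an S4-frame, so not valid in S4, nor in K, T (the same frame is also a K-frame and a T-frame).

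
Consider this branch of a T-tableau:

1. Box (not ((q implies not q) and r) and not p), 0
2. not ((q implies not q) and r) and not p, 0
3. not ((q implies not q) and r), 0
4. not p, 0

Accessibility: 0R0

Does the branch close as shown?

No atom appears with both signs at the same world.

No, open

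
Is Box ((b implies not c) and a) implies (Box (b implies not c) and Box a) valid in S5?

Tableau for the negation not (Box ((b implies not c) and a) implies (Box (b implies not c) and Box a)):
1. not (Box ((b implies not c) and a) implies (Box (b implies not c) and Box a)), w0
2. Box ((b implies not c) and a), w0
3. not (Box (b implies not c) and Box a), w0
4. (b implies not c) and a, w0
5. b implies not c, w0
6. a, w0
7. not Box (b implies not c), w0
8. not c, w0
9. not (b implies not c), w1
10. b, w1
11. c, w1
12. (b implies not c) and a, w1
13. b implies not c, w1
14. a, w1
15. not c, w1
Accessibility: w0Rw0, w0Rw1, w1Rw0, w1Rw1
Branch closes: c and not c both at w1.
All branches of the negation close; one closing branch shown above.

Valid in S5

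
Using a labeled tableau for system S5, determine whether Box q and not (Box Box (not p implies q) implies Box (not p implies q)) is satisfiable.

1. Box q and not (Box Box (not p implies q) implies Box (not p implies q)), u
2. Box q, u   [and-rule on 1]
3. not (Box Box (not p implies q) implies Box (not p implies q)), u   [and-rule on 1]
4. Box Box (not p implies q), u   [neg-implies-rule on 3]
5. not Box (not p implies q), u   [neg-implies-rule on 3]
6. q, u   [Box-rule on 2 via uRu]
7. Box (not p implies q), u   [Box-rule on 4 via uRu]
8. not p implies q, u   [Box-rule on 7 via uRu]
9. not (not p implies q), v   [neg-Box-rule on 5: fresh world v, uRv]
10. not p, v   [neg-implies-rule on 9]
11. not q, v   [neg-implies-rule on 9]
12. q, v   [Box-rule on 2 via uRv]
Accessibility: uRu, uRv, vRu, vRv
Branch closes: q and not q both at v.
All branches of the tableau close; one closing branch shown above.

Unsatisfiable (every branch closes)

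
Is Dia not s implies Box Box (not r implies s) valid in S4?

No, not valid

Tableau for the negation not (Dia not s implies Box Box (not r implies s)):
1. not (Dia not s implies Box Box (not r implies s)), w0
2. Dia not s, w0
3. not Box Box (not r implies s), w0
4. not s, w1
5. not Box (not r implies s), w2
6. not (not r implies s), w3
7. not r, w3
8. not s, w3
Accessibility: w0Rw0, w0Rw1, w0Rw2, w0Rw3, w1Rw1, w2Rw2, w2Rw3, w3Rw3
The negation has an open branch (countermodel exists).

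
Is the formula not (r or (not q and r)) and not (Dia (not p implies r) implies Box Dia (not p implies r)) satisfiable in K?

1. not (r or (not q and r)) and not (Dia (not p implies r) implies Box Dia (not p implies r)), u
2. not (r or (not q and r)), u
3. not (Dia (not p implies r) implies Box Dia (not p implies r)), u
4. not r, u
5. not (not q and r), u
6. Dia (not p implies r), u
7. not Box Dia (not p implies r), u
8. not p implies r, v
9. r, v
10. not Dia (not p implies r), w
Accessibility: uRv, uRw

Satisfiable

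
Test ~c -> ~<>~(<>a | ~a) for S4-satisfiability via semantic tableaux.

1. ~c -> ~<>~(<>a | ~a), w0
2. ~<>~(<>a | ~a), w0   [->-rule on 1 (branches; this branch)]
3. <>a | ~a, w0   [~<>-rule on 2 via w0Rw0]
4. ~a, w0   [|-rule on 3 (branches; this branch)]
Accessibility: w0Rw0

Satisfiable (open branch found)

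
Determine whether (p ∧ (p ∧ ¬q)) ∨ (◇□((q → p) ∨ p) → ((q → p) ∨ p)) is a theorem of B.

Tableau for the negation ¬((p ∧ (p ∧ ¬q)) ∨ (◇□((q → p) ∨ p) → ((q → p) ∨ p))):
1. ¬((p ∧ (p ∧ ¬q)) ∨ (◇□((q → p) ∨ p) → ((q → p) ∨ p))), u
2. ¬(p ∧ (p ∧ ¬q)), u
3. ¬(◇□((q → p) ∨ p) → ((q → p) ∨ p)), u
4. ◇□((q → p) ∨ p), u
5. ¬((q → p) ∨ p), u
6. ¬(q → p), u
7. ¬p, u
8. q, u
9. ¬(p ∧ ¬q), u
10. □((q → p) ∨ p), v
11. (q → p) ∨ p, u
12. (q → p) ∨ p, v
13. q → p, u
14. p, v
15. p, u
Accessibility: uRu, uRv, vRu, vRv
Branch closes: p and ¬p both at u.
Every branch of the negation's tableau closes; the branch above is one of them.

Yes, valid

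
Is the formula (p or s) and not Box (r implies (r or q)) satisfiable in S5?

Unsatisfiable (every branch closes)

1. (p or s) and not Box (r implies (r or q)), w0
2. p or s, w0
3. not Box (r implies (r or q)), w0
4. s, w0
5. not (r implies (r or q)), w1
6. r, w1
7. not (r or q), w1
8. not r, w1
9. not q, w1
Accessibility: w0Rw0, w0Rw1, w1Rw0, w1Rw1
Branch closes: r and not r both at w1.
All branches of the tableau close; one closing branch shown above.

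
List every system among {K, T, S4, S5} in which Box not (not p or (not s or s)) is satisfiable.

T-tableau for the formula:
1. Box not (not p or (not s or s)), 0
2. not (not p or (not s or s)), 0   [Box-rule on 1 via 0R0]
3. p, 0   [neg-or-rule on 2]
4. not (not s or s), 0   [neg-or-rule on 2]
5. s, 0   [neg-or-rule on 4]
6. not s, 0   [neg-or-rule on 4]
Accessibility: 0R0
Branch closes: s and not s both at 0.
Every branch closes (one shown): unsatisfiable in T, hence also in S4, S5 (every S4/S5-frame is a T-frame).
K-tableau for the formula:
1. Box not (not p or (not s or s)), 0
Complete open branch: satisfiable in K.

K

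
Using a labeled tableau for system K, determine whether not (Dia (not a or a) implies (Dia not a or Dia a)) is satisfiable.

1. not (Dia (not a or a) implies (Dia not a or Dia a)), w0
2. Dia (not a or a), w0   [neg-implies-rule on 1]
3. not (Dia not a or Dia a), w0   [neg-implies-rule on 1]
4. not Dia not a, w0   [neg-or-rule on 3]
5. not Dia a, w0   [neg-or-rule on 3]
6. not a or a, w1   [Dia-rule on 2: fresh world w1, w0Rw1]
7. a, w1   [neg-Dia-rule on 4 via w0Rw1]
8. not a, w1   [neg-Dia-rule on 5 via w0Rw1]
Accessibility: w0Rw1
Branch closes: a and not a both at w1.
All branches of the tableau close; one closing branch shown above.

No, unsatisfiable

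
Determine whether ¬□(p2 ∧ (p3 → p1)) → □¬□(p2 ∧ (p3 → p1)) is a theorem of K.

Tableau for the negation ¬(¬□(p2 ∧ (p3 → p1)) → □¬□(p2 ∧ (p3 → p1))):
1. ¬(¬□(p2 ∧ (p3 → p1)) → □¬□(p2 ∧ (p3 → p1))), u
2. ¬□(p2 ∧ (p3 → p1)), u   [¬→-rule on 1]
3. ¬□¬□(p2 ∧ (p3 → p1)), u   [¬→-rule on 1]
4. ¬(p2 ∧ (p3 → p1)), v   [¬□-rule on 2: fresh world v, uRv]
5. ¬(p3 → p1), v   [¬∧-rule on 4 (branches; this branch)]
6. p3, v   [¬→-rule on 5]
7. ¬p1, v   [¬→-rule on 5]
8. □(p2 ∧ (p3 → p1)), w   [¬□-rule on 3: fresh world w, uRw]
Accessibility: uRv, uRw
The negation has an open branch (countermodel exists).

No, not valid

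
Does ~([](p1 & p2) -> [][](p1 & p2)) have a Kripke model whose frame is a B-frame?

Satisfiable (open branch found)

1. ~([](p1 & p2) -> [][](p1 & p2)), u
2. [](p1 & p2), u
3. ~[][](p1 & p2), u
4. p1 & p2, u
5. p1, u
6. p2, u
7. ~[](p1 & p2), v
8. p1 & p2, v
9. p1, v
10. p2, v
11. ~(p1 & p2), w
12. ~p2, w
Accessibility: uRu, uRv, vRu, vRv, vRw, wRv, wRw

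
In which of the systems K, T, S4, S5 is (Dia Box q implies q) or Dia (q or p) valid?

T-tableau for the negation not ((Dia Box q implies q) or Dia (q or p)):
1. not ((Dia Box q implies q) or Dia (q or p)), u
2. not (Dia Box q implies q), u
3. not Dia (q or p), u
4. Dia Box q, u
5. not q, u
6. not (q or p), u
7. not p, u
8. Box q, v
9. not (q or p), v
10. not q, v
11. not p, v
12. q, v
Accessibility: uRu, uRv, vRv
Branch closes: q and not q both at v.
Every branch closes (one shown): valid in T, hence also in S4, S5 (every theorem of T is a theorem of S4 and S5).
K-tableau for the negation not ((Dia Box q implies q) or Dia (q or p)):
1. not ((Dia Box q implies q) or Dia (q or p)), u
2. not (Dia Box q implies q), u
3. not Dia (q or p), u
4. Dia Box q, u
5. not q, u
6. Box q, v
7. not (q or p), v
8. not q, v
9. not p, v
Accessibility: uRv
Complete open branch: countermodel on a K-frame, so not valid in K.

T, S4, S5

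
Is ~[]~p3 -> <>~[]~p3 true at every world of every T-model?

Tableau for the negation ~(~[]~p3 -> <>~[]~p3):
1. ~(~[]~p3 -> <>~[]~p3), 0
2. ~[]~p3, 0
3. ~<>~[]~p3, 0
4. []~p3, 0
5. ~p3, 0
6. p3, 1
7. []~p3, 1
8. ~p3, 1
Accessibility: 0R0, 0R1, 1R1
Branch closes: p3 and ~p3 both at 1.
Every branch of the negation's tableau closes; the branch above is one of them.

Valid in T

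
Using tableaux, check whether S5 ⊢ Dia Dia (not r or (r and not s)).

Not valid

Tableau for the negation not Dia Dia (not r or (r and not s)):
1. not Dia Dia (not r or (r and not s)), w0
2. not Dia (not r or (r and not s)), w0
3. not (not r or (r and not s)), w0
4. r, w0
5. not (r and not s), w0
6. s, w0
Accessibility: w0Rw0
The negation has an open branch (countermodel exists).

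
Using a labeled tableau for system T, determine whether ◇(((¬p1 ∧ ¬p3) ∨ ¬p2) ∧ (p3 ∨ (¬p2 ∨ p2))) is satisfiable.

Satisfiable (open branch found)

1. ◇(((¬p1 ∧ ¬p3) ∨ ¬p2) ∧ (p3 ∨ (¬p2 ∨ p2))), 0
2. ((¬p1 ∧ ¬p3) ∨ ¬p2) ∧ (p3 ∨ (¬p2 ∨ p2)), 1
3. (¬p1 ∧ ¬p3) ∨ ¬p2, 1
4. p3 ∨ (¬p2 ∨ p2), 1
5. ¬p2, 1
6. ¬p2 ∨ p2, 1
Accessibility: 0R0, 0R1, 1R1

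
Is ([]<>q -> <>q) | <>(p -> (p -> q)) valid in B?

Valid

Tableau for the negation ~(([]<>q -> <>q) | <>(p -> (p -> q))):
1. ~(([]<>q -> <>q) | <>(p -> (p -> q))), 0
2. ~([]<>q -> <>q), 0   [~|-rule on 1]
3. ~<>(p -> (p -> q)), 0   [~|-rule on 1]
4. []<>q, 0   [~->-rule on 2]
5. ~<>q, 0   [~->-rule on 2]
6. ~(p -> (p -> q)), 0   [~<>-rule on 3 via 0R0]
7. p, 0   [~->-rule on 6]
8. ~(p -> q), 0   [~->-rule on 6]
9. ~q, 0   [~->-rule on 8]
10. <>q, 0   [[]-rule on 4 via 0R0]
11. q, 1   [<>-rule on 10: fresh world 1, 0R1]
12. ~(p -> (p -> q)), 1   [~<>-rule on 3 via 0R1]
13. p, 1   [~->-rule on 12]
14. ~(p -> q), 1   [~->-rule on 12]
15. ~q, 1   [~->-rule on 14]
Accessibility: 0R0, 0R1, 1R0, 1R1
Branch closes: q and ~q both at 1.
All branches of the negation close; one closing branch shown above.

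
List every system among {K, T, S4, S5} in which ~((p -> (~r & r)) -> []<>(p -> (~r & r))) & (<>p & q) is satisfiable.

S4-tableau for the formula:
1. ~((p -> (~r & r)) -> []<>(p -> (~r & r))) & (<>p & q), w0
2. ~((p -> (~r & r)) -> []<>(p -> (~r & r))), w0
3. <>p & q, w0
4. p -> (~r & r), w0
5. ~[]<>(p -> (~r & r)), w0
6. <>p, w0
7. q, w0
8. ~p, w0
9. ~<>(p -> (~r & r)), w1
10. ~(p -> (~r & r)), w1
11. p, w1
12. ~(~r & r), w1
13. ~r, w1
14. p, w2
Accessibility: w0Rw0, w0Rw1, w0Rw2, w1Rw1, w2Rw2
Complete open branch: satisfiable in S4, hence also in K, T (this S4-model is also a K-model and a T-model).
S5-tableau for the formula:
1. ~((p -> (~r & r)) -> []<>(p -> (~r & r))) & (<>p & q), w0
2. ~((p -> (~r & r)) -> []<>(p -> (~r & r))), w0
3. <>p & q, w0
4. p -> (~r & r), w0
5. ~[]<>(p -> (~r & r)), w0
6. <>p, w0
7. q, w0
8. ~p, w0
9. ~<>(p -> (~r & r)), w1
10. ~(p -> (~r & r)), w0
11. p, w0
12. ~(~r & r), w0
Accessibility: w0Rw0, w0Rw1, w1Rw0, w1Rw1
Branch closes: p and ~p both at w0.
Every branch closes (one shown): unsatisfiable in S5.

K, T, S4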